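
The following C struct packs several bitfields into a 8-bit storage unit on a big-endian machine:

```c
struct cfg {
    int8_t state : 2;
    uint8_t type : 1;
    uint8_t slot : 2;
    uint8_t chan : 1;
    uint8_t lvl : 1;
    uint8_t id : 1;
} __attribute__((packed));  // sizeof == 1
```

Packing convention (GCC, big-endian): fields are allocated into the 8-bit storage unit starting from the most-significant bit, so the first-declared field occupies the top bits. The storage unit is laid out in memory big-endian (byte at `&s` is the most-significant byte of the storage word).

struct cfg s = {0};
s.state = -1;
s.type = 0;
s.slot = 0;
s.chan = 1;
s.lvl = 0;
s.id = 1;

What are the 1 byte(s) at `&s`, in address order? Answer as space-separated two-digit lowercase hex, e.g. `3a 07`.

state:2 = -1 → 0x3 << 6 → word 0xc0
type:1 = 0 → 0x0 << 5 → word 0xc0
slot:2 = 0 → 0x0 << 3 → word 0xc0
chan:1 = 1 → 0x1 << 2 → word 0xc4
lvl:1 = 0 → 0x0 << 1 → word 0xc4
id:1 = 1 → 0x1 << 0 → word 0xc5
word = 0xc5 → big-endian bytes:
  [0]=0xc5

c5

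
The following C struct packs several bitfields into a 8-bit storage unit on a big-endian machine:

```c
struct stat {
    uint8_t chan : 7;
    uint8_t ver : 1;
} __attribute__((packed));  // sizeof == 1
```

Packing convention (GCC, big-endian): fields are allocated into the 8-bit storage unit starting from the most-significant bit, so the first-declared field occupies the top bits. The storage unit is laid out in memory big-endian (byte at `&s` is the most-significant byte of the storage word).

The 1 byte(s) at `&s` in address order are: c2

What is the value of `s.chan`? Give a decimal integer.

97

[0]=0xc2 (big-endian) → word 0xc2
chan [1+:7] = (word>>1) & 0x7f = 97  ←
ver [0+:1] = (word>>0) & 0x1 = 0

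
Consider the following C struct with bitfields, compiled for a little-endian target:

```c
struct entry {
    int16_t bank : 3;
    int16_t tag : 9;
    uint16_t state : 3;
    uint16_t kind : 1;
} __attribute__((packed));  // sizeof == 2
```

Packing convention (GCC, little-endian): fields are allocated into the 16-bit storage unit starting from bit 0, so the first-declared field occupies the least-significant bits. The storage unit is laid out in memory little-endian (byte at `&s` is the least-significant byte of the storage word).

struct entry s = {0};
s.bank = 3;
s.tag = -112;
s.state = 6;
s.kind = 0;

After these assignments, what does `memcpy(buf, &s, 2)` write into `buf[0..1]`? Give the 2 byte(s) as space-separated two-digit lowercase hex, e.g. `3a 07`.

83 6c

bank (3b) val=3 bits=0x3 at bit 0: 0x0003
tag (9b) val=-112 bits=0x190 at bit 3: 0x0c83
state (3b) val=6 bits=0x6 at bit 12: 0x6c83
kind (1b) val=0 bits=0x0 at bit 15: 0x6c83
word = 0x6c83 → little-endian bytes:
  [0]=0x83  [1]=0x6c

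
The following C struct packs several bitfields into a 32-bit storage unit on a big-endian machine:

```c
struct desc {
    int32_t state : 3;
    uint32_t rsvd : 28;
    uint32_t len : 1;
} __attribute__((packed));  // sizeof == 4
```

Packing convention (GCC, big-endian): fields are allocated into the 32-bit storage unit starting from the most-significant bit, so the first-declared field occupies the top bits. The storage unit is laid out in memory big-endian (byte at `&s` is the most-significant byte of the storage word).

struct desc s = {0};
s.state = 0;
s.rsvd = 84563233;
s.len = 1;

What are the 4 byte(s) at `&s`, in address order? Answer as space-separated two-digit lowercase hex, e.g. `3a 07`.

0a 14 aa 43

[29+:3] state=0 & 0x7 = 0x0; word=0x00000000
[1+:28] rsvd=84563233 & 0xfffffff = 0x50a5521; word=0x0a14aa42
[0+:1] len=1 & 0x1 = 0x1; word=0x0a14aa43
word = 0x0a14aa43 → big-endian bytes:
  [0]=0x0a  [1]=0x14  [2]=0xaa  [3]=0x43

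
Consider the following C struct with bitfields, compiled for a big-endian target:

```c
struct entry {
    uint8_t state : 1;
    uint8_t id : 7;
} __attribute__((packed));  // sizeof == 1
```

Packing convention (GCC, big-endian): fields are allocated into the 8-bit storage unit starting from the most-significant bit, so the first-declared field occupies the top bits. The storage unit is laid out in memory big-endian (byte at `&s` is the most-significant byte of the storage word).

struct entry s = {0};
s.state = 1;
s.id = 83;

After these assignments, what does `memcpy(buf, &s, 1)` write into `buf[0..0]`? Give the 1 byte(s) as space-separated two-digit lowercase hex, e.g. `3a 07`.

state:1 = 1 → 0x1 << 7 → word 0x80
id:7 = 83 → 0x53 << 0 → word 0xd3
word = 0xd3 → big-endian bytes:
  [0]=0xd3

d3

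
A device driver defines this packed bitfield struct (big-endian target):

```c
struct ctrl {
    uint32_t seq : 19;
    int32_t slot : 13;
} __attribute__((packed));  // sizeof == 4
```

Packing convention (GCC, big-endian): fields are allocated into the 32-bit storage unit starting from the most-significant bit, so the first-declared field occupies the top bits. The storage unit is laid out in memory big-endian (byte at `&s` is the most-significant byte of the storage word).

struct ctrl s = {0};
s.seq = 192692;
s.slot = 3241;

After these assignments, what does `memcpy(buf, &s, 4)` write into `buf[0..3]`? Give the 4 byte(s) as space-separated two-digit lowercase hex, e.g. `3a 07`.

seq:19 = 192692 → 0x2f0b4 << 13 → word 0x5e168000
slot:13 = 3241 → 0xca9 << 0 → word 0x5e168ca9
word = 0x5e168ca9 → big-endian bytes:
  [0]=0x5e  [1]=0x16  [2]=0x8c  [3]=0xa9

5e 16 8c a9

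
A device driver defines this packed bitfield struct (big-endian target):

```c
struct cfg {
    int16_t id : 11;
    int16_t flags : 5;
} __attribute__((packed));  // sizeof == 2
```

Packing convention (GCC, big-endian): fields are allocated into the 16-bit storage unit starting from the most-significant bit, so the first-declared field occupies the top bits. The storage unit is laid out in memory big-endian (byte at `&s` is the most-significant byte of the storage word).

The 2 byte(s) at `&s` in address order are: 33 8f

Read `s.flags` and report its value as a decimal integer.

[0]=0x33 [1]=0x8f (big-endian) → word 0x338f
id:11 @ bit 5 → (0x338f>>5)&0x7ff = 0x19c
flags:5 @ bit 0 → (0x338f>>0)&0x1f = 0xf  ←
flags signed 5b, MSB=0: value = 15

15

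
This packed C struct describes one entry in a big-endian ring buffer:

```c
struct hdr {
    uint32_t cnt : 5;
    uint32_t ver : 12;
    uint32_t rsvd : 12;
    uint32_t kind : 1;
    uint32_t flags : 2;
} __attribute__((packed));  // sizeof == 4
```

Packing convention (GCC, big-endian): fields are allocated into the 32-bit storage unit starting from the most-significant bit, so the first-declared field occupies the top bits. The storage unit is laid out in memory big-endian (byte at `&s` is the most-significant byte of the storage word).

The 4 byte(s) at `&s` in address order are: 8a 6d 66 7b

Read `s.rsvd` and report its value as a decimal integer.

3279

[0]=0x8a [1]=0x6d [2]=0x66 [3]=0x7b (big-endian) → word 0x8a6d667b
cnt:5 @ bit 27 → (0x8a6d667b>>27)&0x1f = 0x11
ver:12 @ bit 15 → (0x8a6d667b>>15)&0xfff = 0x4da
rsvd:12 @ bit 3 → (0x8a6d667b>>3)&0xfff = 0xccf  ←
kind:1 @ bit 2 → (0x8a6d667b>>2)&0x1 = 0x0
flags:2 @ bit 0 → (0x8a6d667b>>0)&0x3 = 0x3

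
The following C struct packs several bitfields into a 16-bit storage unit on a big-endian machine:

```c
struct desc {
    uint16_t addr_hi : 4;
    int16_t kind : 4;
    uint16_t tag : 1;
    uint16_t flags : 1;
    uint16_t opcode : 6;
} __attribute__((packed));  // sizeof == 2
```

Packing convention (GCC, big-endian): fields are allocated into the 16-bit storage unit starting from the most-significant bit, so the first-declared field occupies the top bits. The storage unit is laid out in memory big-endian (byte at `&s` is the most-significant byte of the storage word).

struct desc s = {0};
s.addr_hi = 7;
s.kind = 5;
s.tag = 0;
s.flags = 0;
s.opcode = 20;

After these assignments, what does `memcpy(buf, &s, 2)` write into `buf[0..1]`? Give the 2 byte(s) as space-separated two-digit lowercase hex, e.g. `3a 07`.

addr_hi:4 = 7 → 0x7 << 12 → word 0x7000
kind:4 = 5 → 0x5 << 8 → word 0x7500
tag:1 = 0 → 0x0 << 7 → word 0x7500
flags:1 = 0 → 0x0 << 6 → word 0x7500
opcode:6 = 20 → 0x14 << 0 → word 0x7514
word = 0x7514 → big-endian bytes:
  [0]=0x75  [1]=0x14

75 14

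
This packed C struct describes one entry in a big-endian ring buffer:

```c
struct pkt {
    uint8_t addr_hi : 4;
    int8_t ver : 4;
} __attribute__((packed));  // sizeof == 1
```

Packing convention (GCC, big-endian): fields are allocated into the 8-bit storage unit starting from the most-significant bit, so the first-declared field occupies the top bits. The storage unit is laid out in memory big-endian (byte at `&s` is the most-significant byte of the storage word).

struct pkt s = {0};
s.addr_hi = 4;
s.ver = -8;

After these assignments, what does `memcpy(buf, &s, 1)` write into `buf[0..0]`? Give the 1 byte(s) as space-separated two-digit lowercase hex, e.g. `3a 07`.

addr_hi (4b) val=4 bits=0x4 at bit 4: 0x40
ver (4b) val=-8 bits=0x8 at bit 0: 0x48
word = 0x48 → big-endian bytes:
  [0]=0x48

48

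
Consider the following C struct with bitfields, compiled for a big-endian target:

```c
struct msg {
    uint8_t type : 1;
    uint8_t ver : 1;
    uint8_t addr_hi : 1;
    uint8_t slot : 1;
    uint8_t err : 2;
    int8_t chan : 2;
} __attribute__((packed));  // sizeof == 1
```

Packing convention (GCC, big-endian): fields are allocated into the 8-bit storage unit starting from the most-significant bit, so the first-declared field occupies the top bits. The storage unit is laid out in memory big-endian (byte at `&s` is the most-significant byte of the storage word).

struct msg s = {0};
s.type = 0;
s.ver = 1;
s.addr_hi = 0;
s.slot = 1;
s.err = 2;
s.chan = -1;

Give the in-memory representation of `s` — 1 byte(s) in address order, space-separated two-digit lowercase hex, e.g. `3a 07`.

5b

[7+:1] type=0 & 0x1 = 0x0; word=0x00
[6+:1] ver=1 & 0x1 = 0x1; word=0x40
[5+:1] addr_hi=0 & 0x1 = 0x0; word=0x40
[4+:1] slot=1 & 0x1 = 0x1; word=0x50
[2+:2] err=2 & 0x3 = 0x2; word=0x58
[0+:2] chan=-1 & 0x3 = 0x3; word=0x5b
word = 0x5b → big-endian bytes:
  [0]=0x5b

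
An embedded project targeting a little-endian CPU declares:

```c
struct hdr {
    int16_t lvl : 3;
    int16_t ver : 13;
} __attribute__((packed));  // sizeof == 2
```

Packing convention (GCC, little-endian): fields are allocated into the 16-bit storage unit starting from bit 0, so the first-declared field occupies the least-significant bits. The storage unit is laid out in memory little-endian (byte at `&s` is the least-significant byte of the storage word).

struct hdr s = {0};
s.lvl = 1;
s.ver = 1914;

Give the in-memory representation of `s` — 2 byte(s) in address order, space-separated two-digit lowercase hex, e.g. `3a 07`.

lvl:3 = 1 → 0x1 << 0 → word 0x0001
ver:13 = 1914 → 0x77a << 3 → word 0x3bd1
word = 0x3bd1 → little-endian bytes:
  [0]=0xd1  [1]=0x3b

d1 3b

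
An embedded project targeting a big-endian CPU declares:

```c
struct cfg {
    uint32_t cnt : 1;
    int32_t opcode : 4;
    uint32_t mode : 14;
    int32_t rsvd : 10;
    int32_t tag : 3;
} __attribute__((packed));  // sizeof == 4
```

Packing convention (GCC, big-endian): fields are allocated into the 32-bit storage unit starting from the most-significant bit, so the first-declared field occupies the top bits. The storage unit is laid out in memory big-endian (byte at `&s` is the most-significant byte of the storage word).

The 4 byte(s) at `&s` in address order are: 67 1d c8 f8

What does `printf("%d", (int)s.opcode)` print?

[0]=0x67 [1]=0x1d [2]=0xc8 [3]=0xf8 (big-endian) → word 0x671dc8f8
cnt:1 @ bit 31 → (0x671dc8f8>>31)&0x1 = 0x0
opcode:4 @ bit 27 → (0x671dc8f8>>27)&0xf = 0xc  ←
mode:14 @ bit 13 → (0x671dc8f8>>13)&0x3fff = 0x38ee
rsvd:10 @ bit 3 → (0x671dc8f8>>3)&0x3ff = 0x11f
tag:3 @ bit 0 → (0x671dc8f8>>0)&0x7 = 0x0
opcode signed 4b, MSB=1: 12 - 16 = -4

-4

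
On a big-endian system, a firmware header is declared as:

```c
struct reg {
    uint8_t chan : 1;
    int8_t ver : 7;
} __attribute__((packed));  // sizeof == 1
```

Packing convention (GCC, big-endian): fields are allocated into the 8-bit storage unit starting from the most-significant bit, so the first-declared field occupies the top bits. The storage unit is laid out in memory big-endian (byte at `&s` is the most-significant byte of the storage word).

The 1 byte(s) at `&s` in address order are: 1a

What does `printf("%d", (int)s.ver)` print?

26

[0]=0x1a (big-endian) → word 0x1a
chan [7+:1] = (word>>7) & 0x1 = 0
ver [0+:7] = (word>>0) & 0x7f = 26  ←
ver signed 7b, MSB=0: value = 26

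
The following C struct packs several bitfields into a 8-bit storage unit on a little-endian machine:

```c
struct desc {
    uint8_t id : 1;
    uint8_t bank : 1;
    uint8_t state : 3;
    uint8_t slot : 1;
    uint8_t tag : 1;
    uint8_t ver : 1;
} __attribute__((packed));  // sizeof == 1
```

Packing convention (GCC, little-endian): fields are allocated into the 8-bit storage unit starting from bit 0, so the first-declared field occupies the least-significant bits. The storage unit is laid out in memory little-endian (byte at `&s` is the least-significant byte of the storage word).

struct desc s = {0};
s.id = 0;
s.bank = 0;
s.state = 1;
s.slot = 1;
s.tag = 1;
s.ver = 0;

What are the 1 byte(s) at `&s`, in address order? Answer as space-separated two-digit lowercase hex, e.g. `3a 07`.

64

id:1 = 0 → 0x0 << 0 → word 0x00
bank:1 = 0 → 0x0 << 1 → word 0x00
state:3 = 1 → 0x1 << 2 → word 0x04
slot:1 = 1 → 0x1 << 5 → word 0x24
tag:1 = 1 → 0x1 << 6 → word 0x64
ver:1 = 0 → 0x0 << 7 → word 0x64
word = 0x64 → little-endian bytes:
  [0]=0x64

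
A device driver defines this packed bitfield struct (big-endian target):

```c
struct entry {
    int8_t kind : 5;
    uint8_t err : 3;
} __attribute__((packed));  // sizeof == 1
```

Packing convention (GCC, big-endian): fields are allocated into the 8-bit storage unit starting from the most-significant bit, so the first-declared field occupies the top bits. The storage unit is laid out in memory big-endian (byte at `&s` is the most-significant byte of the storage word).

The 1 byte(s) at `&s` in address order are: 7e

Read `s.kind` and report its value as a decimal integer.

15

[0]=0x7e (big-endian) → word 0x7e
kind:5 @ bit 3 → (0x7e>>3)&0x1f = 0xf  ←
err:3 @ bit 0 → (0x7e>>0)&0x7 = 0x6
kind signed 5b, MSB=0: value = 15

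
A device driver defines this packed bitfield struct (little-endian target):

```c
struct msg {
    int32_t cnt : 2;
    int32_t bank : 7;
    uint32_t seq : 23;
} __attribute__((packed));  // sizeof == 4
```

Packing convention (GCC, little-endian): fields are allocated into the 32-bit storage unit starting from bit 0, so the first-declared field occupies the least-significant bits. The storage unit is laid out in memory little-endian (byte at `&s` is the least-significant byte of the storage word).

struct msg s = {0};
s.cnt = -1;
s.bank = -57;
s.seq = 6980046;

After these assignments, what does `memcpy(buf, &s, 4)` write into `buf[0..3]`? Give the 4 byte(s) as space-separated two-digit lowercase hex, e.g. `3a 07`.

1f 9d 03 d5

[0+:2] cnt=-1 & 0x3 = 0x3; word=0x00000003
[2+:7] bank=-57 & 0x7f = 0x47; word=0x0000011f
[9+:23] seq=6980046 & 0x7fffff = 0x6a81ce; word=0xd5039d1f
word = 0xd5039d1f → little-endian bytes:
  [0]=0x1f  [1]=0x9d  [2]=0x03  [3]=0xd5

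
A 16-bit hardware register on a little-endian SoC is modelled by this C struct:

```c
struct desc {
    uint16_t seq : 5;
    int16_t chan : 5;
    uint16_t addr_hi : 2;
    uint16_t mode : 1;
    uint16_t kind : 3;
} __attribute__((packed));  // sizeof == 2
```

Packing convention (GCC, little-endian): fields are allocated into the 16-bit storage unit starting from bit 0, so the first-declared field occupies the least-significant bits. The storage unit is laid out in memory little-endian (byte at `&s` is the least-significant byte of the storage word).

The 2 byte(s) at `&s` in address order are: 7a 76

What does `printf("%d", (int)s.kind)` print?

[0]=0x7a [1]=0x76 (little-endian) → word 0x767a
seq [0+:5] = (word>>0) & 0x1f = 26
chan [5+:5] = (word>>5) & 0x1f = 19
addr_hi [10+:2] = (word>>10) & 0x3 = 1
mode [12+:1] = (word>>12) & 0x1 = 1
kind [13+:3] = (word>>13) & 0x7 = 3  ←

3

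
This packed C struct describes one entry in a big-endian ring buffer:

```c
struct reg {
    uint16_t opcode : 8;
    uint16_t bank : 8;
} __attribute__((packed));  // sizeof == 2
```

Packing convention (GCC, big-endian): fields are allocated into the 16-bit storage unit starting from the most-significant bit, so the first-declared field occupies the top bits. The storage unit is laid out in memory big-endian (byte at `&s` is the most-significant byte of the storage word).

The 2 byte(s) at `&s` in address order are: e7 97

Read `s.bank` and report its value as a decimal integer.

151

[0]=0xe7 [1]=0x97 (big-endian) → word 0xe797
opcode:8 @ bit 8 → (0xe797>>8)&0xff = 0xe7
bank:8 @ bit 0 → (0xe797>>0)&0xff = 0x97  ←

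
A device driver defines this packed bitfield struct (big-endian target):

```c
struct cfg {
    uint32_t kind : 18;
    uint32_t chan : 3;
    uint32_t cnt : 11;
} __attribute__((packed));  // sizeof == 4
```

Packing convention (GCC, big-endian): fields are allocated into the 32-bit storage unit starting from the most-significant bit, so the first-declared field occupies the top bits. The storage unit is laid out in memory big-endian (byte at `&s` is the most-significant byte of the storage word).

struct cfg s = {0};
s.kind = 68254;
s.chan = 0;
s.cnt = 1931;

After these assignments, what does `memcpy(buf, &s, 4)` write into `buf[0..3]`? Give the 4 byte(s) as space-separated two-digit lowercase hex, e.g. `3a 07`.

42 a7 87 8b

kind (18b) val=68254 bits=0x10a9e at bit 14: 0x42a78000
chan (3b) val=0 bits=0x0 at bit 11: 0x42a78000
cnt (11b) val=1931 bits=0x78b at bit 0: 0x42a7878b
word = 0x42a7878b → big-endian bytes:
  [0]=0x42  [1]=0xa7  [2]=0x87  [3]=0x8b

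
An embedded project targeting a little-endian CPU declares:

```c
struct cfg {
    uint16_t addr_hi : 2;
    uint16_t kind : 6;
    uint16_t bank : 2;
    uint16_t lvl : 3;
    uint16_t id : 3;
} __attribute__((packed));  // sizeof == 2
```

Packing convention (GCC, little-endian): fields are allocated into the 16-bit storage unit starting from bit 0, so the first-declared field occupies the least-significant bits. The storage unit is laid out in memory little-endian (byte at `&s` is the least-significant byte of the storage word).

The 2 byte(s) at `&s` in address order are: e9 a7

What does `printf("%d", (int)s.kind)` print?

58

[0]=0xe9 [1]=0xa7 (little-endian) → word 0xa7e9
addr_hi [0+:2] = (word>>0) & 0x3 = 1
kind [2+:6] = (word>>2) & 0x3f = 58  ←
bank [8+:2] = (word>>8) & 0x3 = 3
lvl [10+:3] = (word>>10) & 0x7 = 1
id [13+:3] = (word>>13) & 0x7 = 5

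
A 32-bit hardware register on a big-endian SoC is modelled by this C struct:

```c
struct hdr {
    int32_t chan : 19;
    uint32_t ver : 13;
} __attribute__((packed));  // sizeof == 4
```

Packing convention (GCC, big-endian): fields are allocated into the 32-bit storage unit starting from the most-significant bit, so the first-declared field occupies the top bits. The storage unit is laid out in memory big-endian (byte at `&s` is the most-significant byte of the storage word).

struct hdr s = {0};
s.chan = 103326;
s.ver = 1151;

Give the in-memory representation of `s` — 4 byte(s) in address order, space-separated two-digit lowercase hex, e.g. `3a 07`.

chan (19b) val=103326 bits=0x1939e at bit 13: 0x3273c000
ver (13b) val=1151 bits=0x47f at bit 0: 0x3273c47f
word = 0x3273c47f → big-endian bytes:
  [0]=0x32  [1]=0x73  [2]=0xc4  [3]=0x7f

32 73 c4 7f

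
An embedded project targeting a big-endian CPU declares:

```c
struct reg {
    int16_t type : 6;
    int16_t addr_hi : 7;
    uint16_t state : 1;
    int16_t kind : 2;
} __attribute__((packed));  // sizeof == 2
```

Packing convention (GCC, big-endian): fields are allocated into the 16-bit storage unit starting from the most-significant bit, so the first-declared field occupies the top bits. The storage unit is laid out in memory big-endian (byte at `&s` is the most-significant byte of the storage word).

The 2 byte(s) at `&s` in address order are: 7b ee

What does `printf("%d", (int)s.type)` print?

[0]=0x7b [1]=0xee (big-endian) → word 0x7bee
type [10+:6] = (word>>10) & 0x3f = 30  ←
addr_hi [3+:7] = (word>>3) & 0x7f = 125
state [2+:1] = (word>>2) & 0x1 = 1
kind [0+:2] = (word>>0) & 0x3 = 2
type signed 6b, MSB=0: value = 30

30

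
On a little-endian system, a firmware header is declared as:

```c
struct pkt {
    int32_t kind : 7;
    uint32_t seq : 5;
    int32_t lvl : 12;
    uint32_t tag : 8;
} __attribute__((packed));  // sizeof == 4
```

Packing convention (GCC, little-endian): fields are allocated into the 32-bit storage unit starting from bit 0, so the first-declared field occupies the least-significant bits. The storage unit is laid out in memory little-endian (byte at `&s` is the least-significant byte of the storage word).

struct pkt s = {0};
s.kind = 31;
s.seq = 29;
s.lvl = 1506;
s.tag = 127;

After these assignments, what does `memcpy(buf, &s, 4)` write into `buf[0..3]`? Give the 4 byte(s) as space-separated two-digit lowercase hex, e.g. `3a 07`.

9f 2e 5e 7f

kind:7 = 31 → 0x1f << 0 → word 0x0000001f
seq:5 = 29 → 0x1d << 7 → word 0x00000e9f
lvl:12 = 1506 → 0x5e2 << 12 → word 0x005e2e9f
tag:8 = 127 → 0x7f << 24 → word 0x7f5e2e9f
word = 0x7f5e2e9f → little-endian bytes:
  [0]=0x9f  [1]=0x2e  [2]=0x5e  [3]=0x7f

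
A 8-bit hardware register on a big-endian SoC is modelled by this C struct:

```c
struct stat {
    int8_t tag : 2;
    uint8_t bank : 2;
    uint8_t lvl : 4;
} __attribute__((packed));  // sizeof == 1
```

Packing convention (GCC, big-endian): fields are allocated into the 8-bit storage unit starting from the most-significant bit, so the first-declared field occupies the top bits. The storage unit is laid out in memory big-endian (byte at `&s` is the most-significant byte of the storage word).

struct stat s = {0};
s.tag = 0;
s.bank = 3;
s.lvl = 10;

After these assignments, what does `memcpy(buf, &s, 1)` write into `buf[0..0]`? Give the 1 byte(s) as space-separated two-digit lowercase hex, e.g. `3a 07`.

tag (2b) val=0 bits=0x0 at bit 6: 0x00
bank (2b) val=3 bits=0x3 at bit 4: 0x30
lvl (4b) val=10 bits=0xa at bit 0: 0x3a
word = 0x3a → big-endian bytes:
  [0]=0x3a

3a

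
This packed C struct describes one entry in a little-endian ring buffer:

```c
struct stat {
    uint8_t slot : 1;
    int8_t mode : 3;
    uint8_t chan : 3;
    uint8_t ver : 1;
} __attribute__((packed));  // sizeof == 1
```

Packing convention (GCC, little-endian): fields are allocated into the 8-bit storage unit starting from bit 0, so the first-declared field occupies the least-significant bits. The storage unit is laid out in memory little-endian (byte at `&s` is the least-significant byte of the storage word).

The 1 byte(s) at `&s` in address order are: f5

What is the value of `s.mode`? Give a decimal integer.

[0]=0xf5 (little-endian) → word 0xf5
slot:1 @ bit 0 → (0xf5>>0)&0x1 = 0x1
mode:3 @ bit 1 → (0xf5>>1)&0x7 = 0x2  ←
chan:3 @ bit 4 → (0xf5>>4)&0x7 = 0x7
ver:1 @ bit 7 → (0xf5>>7)&0x1 = 0x1
mode signed 3b, MSB=0: value = 2

2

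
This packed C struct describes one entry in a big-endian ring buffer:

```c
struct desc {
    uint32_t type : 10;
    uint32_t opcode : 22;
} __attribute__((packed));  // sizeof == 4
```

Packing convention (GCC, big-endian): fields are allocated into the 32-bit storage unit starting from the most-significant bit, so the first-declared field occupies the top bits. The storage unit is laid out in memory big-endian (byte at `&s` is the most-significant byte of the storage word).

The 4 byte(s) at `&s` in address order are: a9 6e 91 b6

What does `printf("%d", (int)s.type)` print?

[0]=0xa9 [1]=0x6e [2]=0x91 [3]=0xb6 (big-endian) → word 0xa96e91b6
type:10 @ bit 22 → (0xa96e91b6>>22)&0x3ff = 0x2a5  ←
opcode:22 @ bit 0 → (0xa96e91b6>>0)&0x3fffff = 0x2e91b6

677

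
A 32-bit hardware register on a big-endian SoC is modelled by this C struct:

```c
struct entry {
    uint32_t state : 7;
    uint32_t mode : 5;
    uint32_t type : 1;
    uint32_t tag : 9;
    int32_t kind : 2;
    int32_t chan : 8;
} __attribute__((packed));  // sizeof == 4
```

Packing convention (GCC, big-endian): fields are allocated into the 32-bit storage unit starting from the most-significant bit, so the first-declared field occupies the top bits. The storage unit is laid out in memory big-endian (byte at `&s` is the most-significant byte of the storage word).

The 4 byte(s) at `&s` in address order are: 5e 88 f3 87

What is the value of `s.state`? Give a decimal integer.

47

[0]=0x5e [1]=0x88 [2]=0xf3 [3]=0x87 (big-endian) → word 0x5e88f387
state:7 @ bit 25 → (0x5e88f387>>25)&0x7f = 0x2f  ←
mode:5 @ bit 20 → (0x5e88f387>>20)&0x1f = 0x8
type:1 @ bit 19 → (0x5e88f387>>19)&0x1 = 0x1
tag:9 @ bit 10 → (0x5e88f387>>10)&0x1ff = 0x3c
kind:2 @ bit 8 → (0x5e88f387>>8)&0x3 = 0x3
chan:8 @ bit 0 → (0x5e88f387>>0)&0xff = 0x87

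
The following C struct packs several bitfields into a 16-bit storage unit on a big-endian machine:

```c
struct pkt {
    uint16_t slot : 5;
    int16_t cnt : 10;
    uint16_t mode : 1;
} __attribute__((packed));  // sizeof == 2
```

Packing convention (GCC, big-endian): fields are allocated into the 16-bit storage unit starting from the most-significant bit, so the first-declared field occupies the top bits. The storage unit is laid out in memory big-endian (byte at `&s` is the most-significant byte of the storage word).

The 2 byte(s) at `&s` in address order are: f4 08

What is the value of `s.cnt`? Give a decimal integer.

-508

[0]=0xf4 [1]=0x08 (big-endian) → word 0xf408
slot:5 @ bit 11 → (0xf408>>11)&0x1f = 0x1e
cnt:10 @ bit 1 → (0xf408>>1)&0x3ff = 0x204  ←
mode:1 @ bit 0 → (0xf408>>0)&0x1 = 0x0
cnt signed 10b, MSB=1: 516 - 1024 = -508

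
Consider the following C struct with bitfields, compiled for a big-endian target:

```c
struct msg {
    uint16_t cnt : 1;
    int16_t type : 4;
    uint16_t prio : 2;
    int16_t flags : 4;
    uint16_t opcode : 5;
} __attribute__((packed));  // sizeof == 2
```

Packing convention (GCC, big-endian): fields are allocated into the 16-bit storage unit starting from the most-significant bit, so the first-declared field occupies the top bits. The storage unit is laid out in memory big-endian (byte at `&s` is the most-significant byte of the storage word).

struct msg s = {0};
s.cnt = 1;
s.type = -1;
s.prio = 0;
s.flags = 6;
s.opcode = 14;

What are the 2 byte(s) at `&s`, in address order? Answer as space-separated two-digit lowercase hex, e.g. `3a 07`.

cnt (1b) val=1 bits=0x1 at bit 15: 0x8000
type (4b) val=-1 bits=0xf at bit 11: 0xf800
prio (2b) val=0 bits=0x0 at bit 9: 0xf800
flags (4b) val=6 bits=0x6 at bit 5: 0xf8c0
opcode (5b) val=14 bits=0xe at bit 0: 0xf8ce
word = 0xf8ce → big-endian bytes:
  [0]=0xf8  [1]=0xce

f8 ce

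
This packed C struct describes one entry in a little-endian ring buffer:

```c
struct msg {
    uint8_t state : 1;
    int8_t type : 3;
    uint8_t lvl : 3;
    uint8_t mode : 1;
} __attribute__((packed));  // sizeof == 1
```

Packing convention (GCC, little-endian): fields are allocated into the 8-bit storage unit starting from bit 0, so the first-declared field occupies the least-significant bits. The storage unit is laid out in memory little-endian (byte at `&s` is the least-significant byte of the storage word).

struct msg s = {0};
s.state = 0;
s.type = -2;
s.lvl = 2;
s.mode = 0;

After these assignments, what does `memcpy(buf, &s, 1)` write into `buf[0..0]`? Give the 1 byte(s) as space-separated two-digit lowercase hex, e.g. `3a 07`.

state (1b) val=0 bits=0x0 at bit 0: 0x00
type (3b) val=-2 bits=0x6 at bit 1: 0x0c
lvl (3b) val=2 bits=0x2 at bit 4: 0x2c
mode (1b) val=0 bits=0x0 at bit 7: 0x2c
word = 0x2c → little-endian bytes:
  [0]=0x2c

2c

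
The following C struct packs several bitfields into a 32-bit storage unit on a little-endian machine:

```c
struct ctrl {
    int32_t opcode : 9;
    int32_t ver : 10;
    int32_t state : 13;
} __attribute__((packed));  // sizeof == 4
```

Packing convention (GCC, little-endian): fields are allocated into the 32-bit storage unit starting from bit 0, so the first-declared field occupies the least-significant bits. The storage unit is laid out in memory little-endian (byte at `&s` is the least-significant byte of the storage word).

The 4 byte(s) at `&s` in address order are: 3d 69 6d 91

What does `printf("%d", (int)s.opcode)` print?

-195

[0]=0x3d [1]=0x69 [2]=0x6d [3]=0x91 (little-endian) → word 0x916d693d
opcode [0+:9] = (word>>0) & 0x1ff = 317  ←
ver [9+:10] = (word>>9) & 0x3ff = 692
state [19+:13] = (word>>19) & 0x1fff = 4653
opcode signed 9b, MSB=1: 317 - 512 = -195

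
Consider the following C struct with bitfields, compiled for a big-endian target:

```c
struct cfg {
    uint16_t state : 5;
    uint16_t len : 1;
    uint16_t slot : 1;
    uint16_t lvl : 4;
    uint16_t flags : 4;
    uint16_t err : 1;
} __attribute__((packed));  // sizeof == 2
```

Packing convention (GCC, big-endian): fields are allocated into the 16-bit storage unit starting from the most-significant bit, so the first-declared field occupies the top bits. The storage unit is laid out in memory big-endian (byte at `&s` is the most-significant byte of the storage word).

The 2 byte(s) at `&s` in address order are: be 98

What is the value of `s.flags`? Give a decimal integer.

[0]=0xbe [1]=0x98 (big-endian) → word 0xbe98
state [11+:5] = (word>>11) & 0x1f = 23
len [10+:1] = (word>>10) & 0x1 = 1
slot [9+:1] = (word>>9) & 0x1 = 1
lvl [5+:4] = (word>>5) & 0xf = 4
flags [1+:4] = (word>>1) & 0xf = 12  ←
err [0+:1] = (word>>0) & 0x1 = 0

12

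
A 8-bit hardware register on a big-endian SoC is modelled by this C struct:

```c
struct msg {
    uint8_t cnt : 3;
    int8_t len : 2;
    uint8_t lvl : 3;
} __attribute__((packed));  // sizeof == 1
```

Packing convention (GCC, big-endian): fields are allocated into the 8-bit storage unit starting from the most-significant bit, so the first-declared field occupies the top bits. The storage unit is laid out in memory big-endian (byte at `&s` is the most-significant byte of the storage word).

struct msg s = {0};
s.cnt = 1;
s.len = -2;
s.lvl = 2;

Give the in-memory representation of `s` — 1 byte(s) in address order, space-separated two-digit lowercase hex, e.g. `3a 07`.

cnt:3 = 1 → 0x1 << 5 → word 0x20
len:2 = -2 → 0x2 << 3 → word 0x30
lvl:3 = 2 → 0x2 << 0 → word 0x32
word = 0x32 → big-endian bytes:
  [0]=0x32

32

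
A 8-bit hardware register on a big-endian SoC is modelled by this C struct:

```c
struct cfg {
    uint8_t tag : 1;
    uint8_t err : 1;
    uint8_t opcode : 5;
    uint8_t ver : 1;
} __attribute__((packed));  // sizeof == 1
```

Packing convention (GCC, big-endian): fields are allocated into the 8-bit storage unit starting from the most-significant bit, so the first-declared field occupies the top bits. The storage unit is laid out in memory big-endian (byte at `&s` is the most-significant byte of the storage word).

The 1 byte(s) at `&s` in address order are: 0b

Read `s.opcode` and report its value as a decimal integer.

[0]=0x0b (big-endian) → word 0x0b
tag [7+:1] = (word>>7) & 0x1 = 0
err [6+:1] = (word>>6) & 0x1 = 0
opcode [1+:5] = (word>>1) & 0x1f = 5  ←
ver [0+:1] = (word>>0) & 0x1 = 1

5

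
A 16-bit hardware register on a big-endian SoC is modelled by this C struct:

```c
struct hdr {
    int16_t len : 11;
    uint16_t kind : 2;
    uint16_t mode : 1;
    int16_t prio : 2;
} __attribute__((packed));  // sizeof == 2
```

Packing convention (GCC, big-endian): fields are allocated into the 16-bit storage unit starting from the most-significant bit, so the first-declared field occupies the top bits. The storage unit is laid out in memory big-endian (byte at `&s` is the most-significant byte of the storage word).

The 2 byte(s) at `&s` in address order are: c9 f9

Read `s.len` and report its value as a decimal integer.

[0]=0xc9 [1]=0xf9 (big-endian) → word 0xc9f9
len:11 @ bit 5 → (0xc9f9>>5)&0x7ff = 0x64f  ←
kind:2 @ bit 3 → (0xc9f9>>3)&0x3 = 0x3
mode:1 @ bit 2 → (0xc9f9>>2)&0x1 = 0x0
prio:2 @ bit 0 → (0xc9f9>>0)&0x3 = 0x1
len signed 11b, MSB=1: 1615 - 2048 = -433

-433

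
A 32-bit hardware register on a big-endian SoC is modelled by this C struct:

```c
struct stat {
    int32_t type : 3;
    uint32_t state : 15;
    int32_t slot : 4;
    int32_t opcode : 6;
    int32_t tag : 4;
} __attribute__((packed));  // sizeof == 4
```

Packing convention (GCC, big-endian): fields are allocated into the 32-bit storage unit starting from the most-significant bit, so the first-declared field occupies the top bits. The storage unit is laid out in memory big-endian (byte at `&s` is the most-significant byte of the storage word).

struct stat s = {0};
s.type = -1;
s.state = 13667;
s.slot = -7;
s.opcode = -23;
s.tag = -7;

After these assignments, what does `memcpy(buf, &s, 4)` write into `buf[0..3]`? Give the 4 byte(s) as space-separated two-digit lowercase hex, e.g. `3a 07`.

type (3b) val=-1 bits=0x7 at bit 29: 0xe0000000
state (15b) val=13667 bits=0x3563 at bit 14: 0xed58c000
slot (4b) val=-7 bits=0x9 at bit 10: 0xed58e400
opcode (6b) val=-23 bits=0x29 at bit 4: 0xed58e690
tag (4b) val=-7 bits=0x9 at bit 0: 0xed58e699
word = 0xed58e699 → big-endian bytes:
  [0]=0xed  [1]=0x58  [2]=0xe6  [3]=0x99

ed 58 e6 99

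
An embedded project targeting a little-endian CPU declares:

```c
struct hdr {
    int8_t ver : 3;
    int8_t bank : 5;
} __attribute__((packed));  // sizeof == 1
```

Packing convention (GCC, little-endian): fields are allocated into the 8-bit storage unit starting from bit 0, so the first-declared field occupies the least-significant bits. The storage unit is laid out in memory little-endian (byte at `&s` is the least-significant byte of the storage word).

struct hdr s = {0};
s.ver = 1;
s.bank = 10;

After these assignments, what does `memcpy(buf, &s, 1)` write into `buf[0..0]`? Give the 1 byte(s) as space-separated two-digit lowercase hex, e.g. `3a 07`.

ver (3b) val=1 bits=0x1 at bit 0: 0x01
bank (5b) val=10 bits=0xa at bit 3: 0x51
word = 0x51 → little-endian bytes:
  [0]=0x51

51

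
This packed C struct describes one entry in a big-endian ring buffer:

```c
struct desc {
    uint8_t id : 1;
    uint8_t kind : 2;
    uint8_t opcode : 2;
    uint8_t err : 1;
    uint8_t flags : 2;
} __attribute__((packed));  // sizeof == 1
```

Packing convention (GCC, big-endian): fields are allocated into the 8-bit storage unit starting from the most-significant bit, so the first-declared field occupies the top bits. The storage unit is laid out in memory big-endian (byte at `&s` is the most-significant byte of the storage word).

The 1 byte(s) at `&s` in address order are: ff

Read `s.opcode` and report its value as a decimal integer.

[0]=0xff (big-endian) → word 0xff
id:1 @ bit 7 → (0xff>>7)&0x1 = 0x1
kind:2 @ bit 5 → (0xff>>5)&0x3 = 0x3
opcode:2 @ bit 3 → (0xff>>3)&0x3 = 0x3  ←
err:1 @ bit 2 → (0xff>>2)&0x1 = 0x1
flags:2 @ bit 0 → (0xff>>0)&0x3 = 0x3

3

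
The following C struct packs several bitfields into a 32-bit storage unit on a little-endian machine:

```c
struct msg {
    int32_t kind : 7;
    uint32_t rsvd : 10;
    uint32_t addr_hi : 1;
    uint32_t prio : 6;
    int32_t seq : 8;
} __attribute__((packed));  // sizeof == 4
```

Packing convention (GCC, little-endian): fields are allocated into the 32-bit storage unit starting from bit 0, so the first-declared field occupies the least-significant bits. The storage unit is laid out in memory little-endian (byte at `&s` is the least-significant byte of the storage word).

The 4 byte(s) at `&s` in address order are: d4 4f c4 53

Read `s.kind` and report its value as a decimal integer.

-44

[0]=0xd4 [1]=0x4f [2]=0xc4 [3]=0x53 (little-endian) → word 0x53c44fd4
kind [0+:7] = (word>>0) & 0x7f = 84  ←
rsvd [7+:10] = (word>>7) & 0x3ff = 159
addr_hi [17+:1] = (word>>17) & 0x1 = 0
prio [18+:6] = (word>>18) & 0x3f = 49
seq [24+:8] = (word>>24) & 0xff = 83
kind signed 7b, MSB=1: 84 - 128 = -44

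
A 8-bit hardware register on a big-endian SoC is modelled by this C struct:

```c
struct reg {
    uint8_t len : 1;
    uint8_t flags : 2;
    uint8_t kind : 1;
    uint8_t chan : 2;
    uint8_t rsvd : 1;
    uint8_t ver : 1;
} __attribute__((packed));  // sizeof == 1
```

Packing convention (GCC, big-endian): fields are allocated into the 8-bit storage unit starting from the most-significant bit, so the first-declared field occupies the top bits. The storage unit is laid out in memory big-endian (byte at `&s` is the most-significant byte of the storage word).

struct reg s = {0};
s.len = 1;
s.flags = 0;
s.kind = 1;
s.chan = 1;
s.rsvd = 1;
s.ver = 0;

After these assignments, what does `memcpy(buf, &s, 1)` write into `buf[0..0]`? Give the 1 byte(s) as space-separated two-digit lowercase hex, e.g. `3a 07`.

96

len:1 = 1 → 0x1 << 7 → word 0x80
flags:2 = 0 → 0x0 << 5 → word 0x80
kind:1 = 1 → 0x1 << 4 → word 0x90
chan:2 = 1 → 0x1 << 2 → word 0x94
rsvd:1 = 1 → 0x1 << 1 → word 0x96
ver:1 = 0 → 0x0 << 0 → word 0x96
word = 0x96 → big-endian bytes:
  [0]=0x96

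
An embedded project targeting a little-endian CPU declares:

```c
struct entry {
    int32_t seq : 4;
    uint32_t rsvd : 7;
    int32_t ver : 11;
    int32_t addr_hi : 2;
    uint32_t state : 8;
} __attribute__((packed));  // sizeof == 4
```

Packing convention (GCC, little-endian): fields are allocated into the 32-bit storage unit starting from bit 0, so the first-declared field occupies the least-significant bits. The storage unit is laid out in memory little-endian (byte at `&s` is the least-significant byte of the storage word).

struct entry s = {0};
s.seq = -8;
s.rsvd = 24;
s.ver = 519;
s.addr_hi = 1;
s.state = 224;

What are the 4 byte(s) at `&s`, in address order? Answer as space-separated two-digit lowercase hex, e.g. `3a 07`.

88 39 50 e0

seq:4 = -8 → 0x8 << 0 → word 0x00000008
rsvd:7 = 24 → 0x18 << 4 → word 0x00000188
ver:11 = 519 → 0x207 << 11 → word 0x00103988
addr_hi:2 = 1 → 0x1 << 22 → word 0x00503988
state:8 = 224 → 0xe0 << 24 → word 0xe0503988
word = 0xe0503988 → little-endian bytes:
  [0]=0x88  [1]=0x39  [2]=0x50  [3]=0xe0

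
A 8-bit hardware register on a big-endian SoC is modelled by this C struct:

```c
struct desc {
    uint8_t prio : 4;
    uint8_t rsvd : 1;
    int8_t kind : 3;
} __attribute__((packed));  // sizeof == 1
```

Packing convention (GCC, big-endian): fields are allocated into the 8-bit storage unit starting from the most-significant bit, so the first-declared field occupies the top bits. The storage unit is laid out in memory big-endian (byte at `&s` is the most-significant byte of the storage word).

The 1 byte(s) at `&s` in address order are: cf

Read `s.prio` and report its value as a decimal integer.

12

[0]=0xcf (big-endian) → word 0xcf
prio [4+:4] = (word>>4) & 0xf = 12  ←
rsvd [3+:1] = (word>>3) & 0x1 = 1
kind [0+:3] = (word>>0) & 0x7 = 7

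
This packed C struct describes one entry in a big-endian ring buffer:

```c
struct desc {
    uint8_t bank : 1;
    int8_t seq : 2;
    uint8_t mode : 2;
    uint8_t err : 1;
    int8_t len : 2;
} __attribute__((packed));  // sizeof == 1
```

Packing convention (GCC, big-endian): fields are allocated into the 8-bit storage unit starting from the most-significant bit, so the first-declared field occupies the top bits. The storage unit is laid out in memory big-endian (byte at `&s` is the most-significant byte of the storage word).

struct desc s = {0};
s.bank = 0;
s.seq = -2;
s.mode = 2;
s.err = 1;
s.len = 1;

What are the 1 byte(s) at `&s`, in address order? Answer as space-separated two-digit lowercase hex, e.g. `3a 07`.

55

bank (1b) val=0 bits=0x0 at bit 7: 0x00
seq (2b) val=-2 bits=0x2 at bit 5: 0x40
mode (2b) val=2 bits=0x2 at bit 3: 0x50
err (1b) val=1 bits=0x1 at bit 2: 0x54
len (2b) val=1 bits=0x1 at bit 0: 0x55
word = 0x55 → big-endian bytes:
  [0]=0x55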